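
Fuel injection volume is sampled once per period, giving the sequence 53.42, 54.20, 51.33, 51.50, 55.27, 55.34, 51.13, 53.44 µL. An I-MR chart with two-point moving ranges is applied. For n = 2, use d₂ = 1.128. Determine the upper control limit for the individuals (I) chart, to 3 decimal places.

X̄ = (53.42 + 54.20 + 51.33 + 51.50 + 55.27 + 55.34 + 51.13 + 53.44) / 8 = 53.2037
Moving ranges: 0.78, 2.87, 0.17, 3.77, 0.07, 4.21, 2.31; M̄R̄ = 14.1800 / 7 = 2.0257
UCL = X̄ + 3·M̄R̄/d₂ = 53.2037 + 3 × 2.0257 / 1.128 = 58.5913

58.591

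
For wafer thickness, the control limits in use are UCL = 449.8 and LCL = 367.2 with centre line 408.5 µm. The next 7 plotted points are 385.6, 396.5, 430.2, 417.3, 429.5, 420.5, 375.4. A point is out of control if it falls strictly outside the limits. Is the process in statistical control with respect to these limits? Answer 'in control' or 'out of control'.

in control

All 7 points lie within [367.2, 449.8].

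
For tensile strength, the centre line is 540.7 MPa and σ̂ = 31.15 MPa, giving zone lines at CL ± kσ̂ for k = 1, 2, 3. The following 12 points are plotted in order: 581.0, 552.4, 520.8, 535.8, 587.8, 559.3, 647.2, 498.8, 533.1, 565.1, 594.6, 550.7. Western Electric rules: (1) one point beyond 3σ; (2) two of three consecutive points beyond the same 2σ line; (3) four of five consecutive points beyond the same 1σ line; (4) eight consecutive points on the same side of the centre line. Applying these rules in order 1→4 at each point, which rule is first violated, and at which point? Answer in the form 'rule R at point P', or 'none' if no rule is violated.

Zone of each point (C = within 1σ̂, B = 1σ̂–2σ̂, A = 2σ̂–3σ̂, * = beyond 3σ̂; sign = side of CL): 1:+B, 2:+C, 3:-C, 4:-C, 5:+B, 6:+C, 7:+*, 8:-B, 9:-C, 10:+C, 11:+B, 12:+C
Rule 1 (one point beyond the 3σ limits) is satisfied at point 7.

rule 1 at point 7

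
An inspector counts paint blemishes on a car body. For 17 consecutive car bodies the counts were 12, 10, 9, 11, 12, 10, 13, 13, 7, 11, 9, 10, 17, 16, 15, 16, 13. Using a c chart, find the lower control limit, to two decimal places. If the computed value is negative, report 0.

1.61

c̄ = (12 + 10 + 9 + 11 + 12 + 10 + 13 + 13 + 7 + 11 + 9 + 10 + 17 + 16 + 15 + 16 + 13) / 17 = 204 / 17 = 12.0000
LCL = c̄ − 3√c̄ = 12.0000 − 3 × 3.4641 = 1.6077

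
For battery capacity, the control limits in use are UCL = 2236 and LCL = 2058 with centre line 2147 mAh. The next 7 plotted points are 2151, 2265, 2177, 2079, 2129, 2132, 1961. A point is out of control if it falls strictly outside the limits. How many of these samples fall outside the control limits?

Compare each point to [2058, 2236]: sample 2 = 2265 > UCL; sample 7 = 1961 < LCL.

2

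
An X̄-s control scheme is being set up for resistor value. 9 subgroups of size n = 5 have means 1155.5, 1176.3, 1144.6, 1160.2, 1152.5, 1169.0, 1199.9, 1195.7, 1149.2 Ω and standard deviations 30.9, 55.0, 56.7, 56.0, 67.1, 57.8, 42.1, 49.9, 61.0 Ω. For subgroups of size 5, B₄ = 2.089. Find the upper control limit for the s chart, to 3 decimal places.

s̄ = (30.9 + 55.0 + 56.7 + 56.0 + 67.1 + 57.8 + 42.1 + 49.9 + 61.0) / 9 = 52.9444
UCL_s = B₄·s̄ = 2.089 × 52.9444 = 110.6009

110.601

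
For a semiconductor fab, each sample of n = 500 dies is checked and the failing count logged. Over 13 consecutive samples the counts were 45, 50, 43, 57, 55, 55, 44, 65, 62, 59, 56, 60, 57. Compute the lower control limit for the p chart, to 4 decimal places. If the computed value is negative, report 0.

p̄ = Σdᵢ / (k·n) = 708 / (13 × 500) = 0.10892
LCL = p̄ − 3·√(p̄(1−p̄)/n) = 0.10892 − 3 × 0.01393 = 0.06713

0.0671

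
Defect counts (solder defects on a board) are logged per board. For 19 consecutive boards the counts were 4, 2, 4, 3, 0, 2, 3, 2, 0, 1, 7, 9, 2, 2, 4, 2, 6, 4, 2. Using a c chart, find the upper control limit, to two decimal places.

c̄ = (4 + 2 + 4 + 3 + 0 + 2 + 3 + 2 + 0 + 1 + 7 + 9 + 2 + 2 + 4 + 2 + 6 + 4 + 2) / 19 = 59 / 19 = 3.1053
UCL = c̄ + 3√c̄ = 3.1053 + 3 × √3.1053 = 3.1053 + 3 × 1.7622 = 8.3918

8.39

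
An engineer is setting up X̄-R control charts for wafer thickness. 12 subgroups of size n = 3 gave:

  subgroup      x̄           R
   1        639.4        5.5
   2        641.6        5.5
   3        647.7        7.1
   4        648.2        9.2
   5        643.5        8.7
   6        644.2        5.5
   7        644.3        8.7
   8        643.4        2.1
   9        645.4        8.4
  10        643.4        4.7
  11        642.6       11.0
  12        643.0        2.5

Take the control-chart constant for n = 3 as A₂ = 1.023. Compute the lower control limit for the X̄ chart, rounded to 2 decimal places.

637.17

X̄̄ = (639.4 + 641.6 + 647.7 + 648.2 + 643.5 + 644.2 + 644.3 + 643.4 + 645.4 + 643.4 + 642.6 + 643.0) / 12 = 7726.7000 / 12 = 643.8917
R̄ = (5.5 + 5.5 + 7.1 + 9.2 + 8.7 + 5.5 + 8.7 + 2.1 + 8.4 + 4.7 + 11.0 + 2.5) / 12 = 78.9000 / 12 = 6.5750
LCL = X̄̄ − A₂·R̄ = 643.8917 − 1.023 × 6.5750 = 637.1654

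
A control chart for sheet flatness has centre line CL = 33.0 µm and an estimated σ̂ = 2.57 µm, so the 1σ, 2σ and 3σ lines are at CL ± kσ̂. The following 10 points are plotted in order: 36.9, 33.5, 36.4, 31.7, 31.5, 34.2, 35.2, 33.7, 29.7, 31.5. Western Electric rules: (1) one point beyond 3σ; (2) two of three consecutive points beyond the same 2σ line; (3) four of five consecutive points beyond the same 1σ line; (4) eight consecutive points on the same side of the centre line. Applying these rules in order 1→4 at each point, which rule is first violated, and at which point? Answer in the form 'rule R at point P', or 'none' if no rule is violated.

Zone of each point (C = within 1σ̂, B = 1σ̂–2σ̂, A = 2σ̂–3σ̂, * = beyond 3σ̂; sign = side of CL): 1:+B, 2:+C, 3:+B, 4:-C, 5:-C, 6:+C, 7:+C, 8:+C, 9:-B, 10:-C
No rule fires across all 10 points.

none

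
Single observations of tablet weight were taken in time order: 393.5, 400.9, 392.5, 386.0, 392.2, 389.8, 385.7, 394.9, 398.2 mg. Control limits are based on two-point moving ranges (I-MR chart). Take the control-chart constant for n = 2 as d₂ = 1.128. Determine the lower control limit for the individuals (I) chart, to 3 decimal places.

376.842

X̄ = (393.5 + 400.9 + 392.5 + 386.0 + 392.2 + 389.8 + 385.7 + 394.9 + 398.2) / 9 = 392.6333
Moving ranges: 7.4, 8.4, 6.5, 6.2, 2.4, 4.1, 9.2, 3.3; M̄R̄ = 47.5000 / 8 = 5.9375
LCL = X̄ − 3·M̄R̄/d₂ = 392.6333 − 3 × 5.9375 / 1.128 = 376.8421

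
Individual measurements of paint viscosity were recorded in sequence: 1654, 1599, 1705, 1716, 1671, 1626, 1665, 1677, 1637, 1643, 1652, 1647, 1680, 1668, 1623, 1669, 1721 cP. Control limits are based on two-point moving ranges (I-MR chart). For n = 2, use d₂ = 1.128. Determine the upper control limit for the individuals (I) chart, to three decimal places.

1755.193

X̄ = (1654 + 1599 + 1705 + 1716 + 1671 + 1626 + 1665 + 1677 + 1637 + 1643 + 1652 + 1647 + 1680 + 1668 + 1623 + 1669 + 1721) / 17 = 1661.9412
Moving ranges: 55, 106, 11, 45, 45, 39, 12, 40, 6, 9, 5, 33, 12, 45, 46, 52; M̄R̄ = 561.0000 / 16 = 35.0625
UCL = X̄ + 3·M̄R̄/d₂ = 1661.9412 + 3 × 35.0625 / 1.128 = 1755.1925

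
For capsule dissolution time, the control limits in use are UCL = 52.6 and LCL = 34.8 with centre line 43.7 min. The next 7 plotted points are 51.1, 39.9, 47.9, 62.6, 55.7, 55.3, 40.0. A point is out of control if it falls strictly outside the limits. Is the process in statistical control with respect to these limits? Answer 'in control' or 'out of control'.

Compare each point to [34.8, 52.6]: sample 4 = 62.6 > UCL; sample 5 = 55.7 > UCL; sample 6 = 55.3 > UCL.

out of control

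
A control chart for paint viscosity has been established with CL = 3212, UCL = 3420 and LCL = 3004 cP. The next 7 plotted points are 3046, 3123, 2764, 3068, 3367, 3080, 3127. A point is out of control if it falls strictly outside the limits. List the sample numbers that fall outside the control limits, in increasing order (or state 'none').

3

Compare each point to [3004, 3420]: sample 3 = 2764 < LCL.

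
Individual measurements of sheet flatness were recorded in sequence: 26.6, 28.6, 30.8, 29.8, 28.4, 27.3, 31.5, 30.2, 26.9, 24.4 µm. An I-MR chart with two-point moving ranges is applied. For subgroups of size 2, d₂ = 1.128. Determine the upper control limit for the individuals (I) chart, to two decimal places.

X̄ = (26.6 + 28.6 + 30.8 + 29.8 + 28.4 + 27.3 + 31.5 + 30.2 + 26.9 + 24.4) / 10 = 28.4500
Moving ranges: 2.0, 2.2, 1.0, 1.4, 1.1, 4.2, 1.3, 3.3, 2.5; M̄R̄ = 19.0000 / 9 = 2.1111
UCL = X̄ + 3·M̄R̄/d₂ = 28.4500 + 3 × 2.1111 / 1.128 = 34.0647

34.06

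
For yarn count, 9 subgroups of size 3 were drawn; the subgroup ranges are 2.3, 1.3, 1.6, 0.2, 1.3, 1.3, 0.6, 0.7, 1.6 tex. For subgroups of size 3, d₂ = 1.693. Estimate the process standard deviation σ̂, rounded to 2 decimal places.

R̄ = (2.3 + 1.3 + 1.6 + 0.2 + 1.3 + 1.3 + 0.6 + 0.7 + 1.6) / 9 = 1.2111
σ̂ = R̄ / d₂ = 1.2111 / 1.693 = 0.7154

0.72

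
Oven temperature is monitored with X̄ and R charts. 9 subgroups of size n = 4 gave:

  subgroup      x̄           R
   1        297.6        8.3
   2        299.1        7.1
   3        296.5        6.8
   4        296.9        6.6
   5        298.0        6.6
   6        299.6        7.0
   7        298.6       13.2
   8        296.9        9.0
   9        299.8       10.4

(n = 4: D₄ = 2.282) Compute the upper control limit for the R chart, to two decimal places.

R̄ = (8.3 + 7.1 + 6.8 + 6.6 + 6.6 + 7.0 + 13.2 + 9.0 + 10.4) / 9 = 75.0000 / 9 = 8.3333
UCL_R = D₄·R̄ = 2.282 × 8.3333 = 19.0167

19.02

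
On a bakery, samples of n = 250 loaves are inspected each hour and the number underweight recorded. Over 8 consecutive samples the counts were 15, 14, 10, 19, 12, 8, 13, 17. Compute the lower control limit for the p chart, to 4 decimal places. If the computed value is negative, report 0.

0.0111

p̄ = Σdᵢ / (k·n) = 108 / (8 × 250) = 0.05400
LCL = p̄ − 3·√(p̄(1−p̄)/n) = 0.05400 − 3 × 0.01429 = 0.01112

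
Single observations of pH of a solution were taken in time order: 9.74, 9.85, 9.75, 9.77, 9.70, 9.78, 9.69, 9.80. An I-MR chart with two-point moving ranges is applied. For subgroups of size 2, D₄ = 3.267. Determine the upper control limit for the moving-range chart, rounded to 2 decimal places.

0.27

Moving ranges: 0.11, 0.10, 0.02, 0.07, 0.08, 0.09, 0.11; M̄R̄ = 0.5800 / 7 = 0.0829
UCL_MR = D₄·M̄R̄ = 3.267 × 0.0829 = 0.2707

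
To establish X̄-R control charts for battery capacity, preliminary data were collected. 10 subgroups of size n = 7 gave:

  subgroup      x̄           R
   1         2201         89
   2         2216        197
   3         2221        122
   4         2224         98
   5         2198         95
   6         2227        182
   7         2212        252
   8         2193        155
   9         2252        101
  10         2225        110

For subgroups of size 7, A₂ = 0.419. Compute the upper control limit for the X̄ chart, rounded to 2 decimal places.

X̄̄ = (2201 + 2216 + 2221 + 2224 + 2198 + 2227 + 2212 + 2193 + 2252 + 2225) / 10 = 22169.0000 / 10 = 2216.9000
R̄ = (89 + 197 + 122 + 98 + 95 + 182 + 252 + 155 + 101 + 110) / 10 = 1401.0000 / 10 = 140.1000
UCL = X̄̄ + A₂·R̄ = 2216.9000 + 0.419 × 140.1000 = 2275.6019

2275.60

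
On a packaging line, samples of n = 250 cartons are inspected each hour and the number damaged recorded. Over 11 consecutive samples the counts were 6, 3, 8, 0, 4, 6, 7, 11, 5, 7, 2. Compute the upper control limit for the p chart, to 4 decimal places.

0.0489

p̄ = Σdᵢ / (k·n) = 59 / (11 × 250) = 0.02145
UCL = p̄ + 3·√(p̄(1−p̄)/n) = 0.02145 + 3 × √(0.02145×0.97855/250) = 0.02145 + 3 × 0.00916 = 0.04895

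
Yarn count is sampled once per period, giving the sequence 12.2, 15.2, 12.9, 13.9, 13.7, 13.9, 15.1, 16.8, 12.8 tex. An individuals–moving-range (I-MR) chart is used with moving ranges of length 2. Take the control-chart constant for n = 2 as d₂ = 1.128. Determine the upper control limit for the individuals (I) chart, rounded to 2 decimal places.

X̄ = (12.2 + 15.2 + 12.9 + 13.9 + 13.7 + 13.9 + 15.1 + 16.8 + 12.8) / 9 = 14.0556
Moving ranges: 3.0, 2.3, 1.0, 0.2, 0.2, 1.2, 1.7, 4.0; M̄R̄ = 13.6000 / 8 = 1.7000
UCL = X̄ + 3·M̄R̄/d₂ = 14.0556 + 3 × 1.7000 / 1.128 = 18.5768

18.58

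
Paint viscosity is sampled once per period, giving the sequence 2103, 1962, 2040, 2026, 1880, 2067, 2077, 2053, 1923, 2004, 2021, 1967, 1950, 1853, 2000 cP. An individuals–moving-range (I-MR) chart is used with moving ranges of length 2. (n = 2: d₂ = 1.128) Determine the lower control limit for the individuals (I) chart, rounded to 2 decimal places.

1777.93

X̄ = (2103 + 1962 + 2040 + 2026 + 1880 + 2067 + 2077 + 2053 + 1923 + 2004 + 2021 + 1967 + 1950 + 1853 + 2000) / 15 = 1995.0667
Moving ranges: 141, 78, 14, 146, 187, 10, 24, 130, 81, 17, 54, 17, 97, 147; M̄R̄ = 1143.0000 / 14 = 81.6429
LCL = X̄ − 3·M̄R̄/d₂ = 1995.0667 − 3 × 81.6429 / 1.128 = 1777.9314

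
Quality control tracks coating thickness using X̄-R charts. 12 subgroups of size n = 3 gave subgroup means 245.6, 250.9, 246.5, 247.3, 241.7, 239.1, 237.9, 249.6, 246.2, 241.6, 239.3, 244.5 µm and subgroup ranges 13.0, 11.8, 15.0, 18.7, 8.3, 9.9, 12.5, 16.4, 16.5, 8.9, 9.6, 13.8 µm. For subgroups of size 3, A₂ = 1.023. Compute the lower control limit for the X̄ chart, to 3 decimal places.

X̄̄ = (245.6 + 250.9 + 246.5 + 247.3 + 241.7 + 239.1 + 237.9 + 249.6 + 246.2 + 241.6 + 239.3 + 244.5) / 12 = 2930.2000 / 12 = 244.1833
R̄ = (13.0 + 11.8 + 15.0 + 18.7 + 8.3 + 9.9 + 12.5 + 16.4 + 16.5 + 8.9 + 9.6 + 13.8) / 12 = 154.4000 / 12 = 12.8667
LCL = X̄̄ − A₂·R̄ = 244.1833 − 1.023 × 12.8667 = 231.0207

231.021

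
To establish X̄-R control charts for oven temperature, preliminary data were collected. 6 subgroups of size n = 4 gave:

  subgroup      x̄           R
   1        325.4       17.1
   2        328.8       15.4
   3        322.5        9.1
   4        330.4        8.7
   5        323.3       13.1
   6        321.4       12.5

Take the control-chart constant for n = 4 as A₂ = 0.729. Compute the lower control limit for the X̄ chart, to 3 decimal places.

X̄̄ = (325.4 + 328.8 + 322.5 + 330.4 + 323.3 + 321.4) / 6 = 1951.8000 / 6 = 325.3000
R̄ = (17.1 + 15.4 + 9.1 + 8.7 + 13.1 + 12.5) / 6 = 75.9000 / 6 = 12.6500
LCL = X̄̄ − A₂·R̄ = 325.3000 − 0.729 × 12.6500 = 316.0781

316.078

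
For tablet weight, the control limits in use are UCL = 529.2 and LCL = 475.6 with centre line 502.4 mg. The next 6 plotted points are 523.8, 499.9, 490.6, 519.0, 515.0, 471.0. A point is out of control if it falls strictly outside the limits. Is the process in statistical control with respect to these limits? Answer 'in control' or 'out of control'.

Compare each point to [475.6, 529.2]: sample 6 = 471.0 < LCL.

out of control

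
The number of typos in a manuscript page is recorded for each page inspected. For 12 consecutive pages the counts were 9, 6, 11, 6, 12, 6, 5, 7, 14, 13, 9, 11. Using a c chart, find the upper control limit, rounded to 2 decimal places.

18.12

c̄ = (9 + 6 + 11 + 6 + 12 + 6 + 5 + 7 + 14 + 13 + 9 + 11) / 12 = 109 / 12 = 9.0833
UCL = c̄ + 3√c̄ = 9.0833 + 3 × √9.0833 = 9.0833 + 3 × 3.0139 = 18.1249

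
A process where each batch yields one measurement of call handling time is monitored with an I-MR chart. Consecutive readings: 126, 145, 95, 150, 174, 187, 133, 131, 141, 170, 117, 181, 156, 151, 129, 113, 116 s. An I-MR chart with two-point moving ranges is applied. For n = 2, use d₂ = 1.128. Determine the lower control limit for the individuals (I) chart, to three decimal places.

X̄ = (126 + 145 + 95 + 150 + 174 + 187 + 133 + 131 + 141 + 170 + 117 + 181 + 156 + 151 + 129 + 113 + 116) / 17 = 142.0588
Moving ranges: 19, 50, 55, 24, 13, 54, 2, 10, 29, 53, 64, 25, 5, 22, 16, 3; M̄R̄ = 444.0000 / 16 = 27.7500
LCL = X̄ − 3·M̄R̄/d₂ = 142.0588 − 3 × 27.7500 / 1.128 = 68.2556

68.256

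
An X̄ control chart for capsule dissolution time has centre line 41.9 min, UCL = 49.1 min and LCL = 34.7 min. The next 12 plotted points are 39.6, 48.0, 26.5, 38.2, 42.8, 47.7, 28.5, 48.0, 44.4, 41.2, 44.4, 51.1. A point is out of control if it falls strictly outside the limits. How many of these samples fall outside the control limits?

Compare each point to [34.7, 49.1]: sample 3 = 26.5 < LCL; sample 7 = 28.5 < LCL; sample 12 = 51.1 > UCL.

3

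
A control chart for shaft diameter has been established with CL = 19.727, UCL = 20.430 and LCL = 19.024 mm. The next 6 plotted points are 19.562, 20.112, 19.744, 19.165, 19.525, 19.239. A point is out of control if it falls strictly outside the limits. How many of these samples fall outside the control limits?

0

All 6 points lie within [19.024, 20.430].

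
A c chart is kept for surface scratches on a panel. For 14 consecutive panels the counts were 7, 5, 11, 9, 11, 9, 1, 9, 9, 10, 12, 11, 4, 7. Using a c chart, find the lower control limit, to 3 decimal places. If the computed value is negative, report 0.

c̄ = (7 + 5 + 11 + 9 + 11 + 9 + 1 + 9 + 9 + 10 + 12 + 11 + 4 + 7) / 14 = 115 / 14 = 8.2143
LCL = c̄ − 3√c̄ = 8.2143 − 3 × 2.8661 = -0.3839 → 0 (cannot be negative)

0.000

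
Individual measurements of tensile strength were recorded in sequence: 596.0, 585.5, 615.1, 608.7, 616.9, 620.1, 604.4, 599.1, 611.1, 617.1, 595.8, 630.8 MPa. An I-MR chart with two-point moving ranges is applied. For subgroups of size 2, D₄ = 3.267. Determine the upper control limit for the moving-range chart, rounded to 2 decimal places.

45.50

Moving ranges: 10.5, 29.6, 6.4, 8.2, 3.2, 15.7, 5.3, 12.0, 6.0, 21.3, 35.0; M̄R̄ = 153.2000 / 11 = 13.9273
UCL_MR = D₄·M̄R̄ = 3.267 × 13.9273 = 45.5004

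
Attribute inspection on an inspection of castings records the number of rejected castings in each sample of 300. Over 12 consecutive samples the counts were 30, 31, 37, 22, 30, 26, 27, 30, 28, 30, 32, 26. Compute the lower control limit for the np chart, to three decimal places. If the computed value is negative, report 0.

p̄ = Σdᵢ / (k·n) = 349 / (12 × 300) = 0.09694
LCL = np̄ − 3·√(np̄(1−p̄)) = 29.0833 − 3 × 5.1248 = 13.7088

13.709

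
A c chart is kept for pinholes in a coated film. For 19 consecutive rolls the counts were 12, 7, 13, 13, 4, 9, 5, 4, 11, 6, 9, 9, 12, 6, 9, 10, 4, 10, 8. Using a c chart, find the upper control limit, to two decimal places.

c̄ = (12 + 7 + 13 + 13 + 4 + 9 + 5 + 4 + 11 + 6 + 9 + 9 + 12 + 6 + 9 + 10 + 4 + 10 + 8) / 19 = 161 / 19 = 8.4737
UCL = c̄ + 3√c̄ = 8.4737 + 3 × √8.4737 = 8.4737 + 3 × 2.9110 = 17.2066

17.21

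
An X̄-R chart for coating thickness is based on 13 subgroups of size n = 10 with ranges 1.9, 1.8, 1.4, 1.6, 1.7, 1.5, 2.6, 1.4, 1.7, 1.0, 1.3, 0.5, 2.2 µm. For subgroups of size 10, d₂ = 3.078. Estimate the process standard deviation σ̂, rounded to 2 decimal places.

0.51

R̄ = (1.9 + 1.8 + 1.4 + 1.6 + 1.7 + 1.5 + 2.6 + 1.4 + 1.7 + 1.0 + 1.3 + 0.5 + 2.2) / 13 = 1.5846
σ̂ = R̄ / d₂ = 1.5846 / 3.078 = 0.5148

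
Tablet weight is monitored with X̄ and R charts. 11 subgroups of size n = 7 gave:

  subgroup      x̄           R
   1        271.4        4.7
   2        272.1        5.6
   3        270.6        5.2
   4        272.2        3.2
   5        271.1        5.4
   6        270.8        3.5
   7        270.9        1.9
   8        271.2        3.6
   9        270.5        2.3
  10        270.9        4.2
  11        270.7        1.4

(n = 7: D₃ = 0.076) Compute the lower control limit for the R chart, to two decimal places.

0.28

R̄ = (4.7 + 5.6 + 5.2 + 3.2 + 5.4 + 3.5 + 1.9 + 3.6 + 2.3 + 4.2 + 1.4) / 11 = 41.0000 / 11 = 3.7273
LCL_R = D₃·R̄ = 0.076 × 3.7273 = 0.2833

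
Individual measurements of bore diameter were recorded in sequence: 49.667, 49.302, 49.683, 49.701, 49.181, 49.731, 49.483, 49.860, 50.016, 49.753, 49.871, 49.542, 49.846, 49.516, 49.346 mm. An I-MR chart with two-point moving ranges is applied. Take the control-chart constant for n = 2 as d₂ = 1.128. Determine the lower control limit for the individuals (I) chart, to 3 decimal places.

48.849

X̄ = (49.667 + 49.302 + 49.683 + 49.701 + 49.181 + 49.731 + 49.483 + 49.860 + 50.016 + 49.753 + 49.871 + 49.542 + 49.846 + 49.516 + 49.346) / 15 = 49.6332
Moving ranges: 0.365, 0.381, 0.018, 0.520, 0.550, 0.248, 0.377, 0.156, 0.263, 0.118, 0.329, 0.304, 0.330, 0.170; M̄R̄ = 4.1290 / 14 = 0.2949
LCL = X̄ − 3·M̄R̄/d₂ = 49.6332 − 3 × 0.2949 / 1.128 = 48.8488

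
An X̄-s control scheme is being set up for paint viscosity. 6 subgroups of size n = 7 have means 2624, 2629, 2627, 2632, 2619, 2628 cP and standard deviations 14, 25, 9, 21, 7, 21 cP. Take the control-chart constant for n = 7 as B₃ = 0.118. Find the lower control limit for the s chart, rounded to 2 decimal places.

s̄ = (14 + 25 + 9 + 21 + 7 + 21) / 6 = 16.1667
LCL_s = B₃·s̄ = 0.118 × 16.1667 = 1.9077

1.91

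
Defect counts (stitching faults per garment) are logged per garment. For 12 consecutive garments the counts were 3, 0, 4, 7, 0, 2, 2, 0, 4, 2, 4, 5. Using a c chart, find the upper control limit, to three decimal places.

c̄ = (3 + 0 + 4 + 7 + 0 + 2 + 2 + 0 + 4 + 2 + 4 + 5) / 12 = 33 / 12 = 2.7500
UCL = c̄ + 3√c̄ = 2.7500 + 3 × √2.7500 = 2.7500 + 3 × 1.6583 = 7.7249

7.725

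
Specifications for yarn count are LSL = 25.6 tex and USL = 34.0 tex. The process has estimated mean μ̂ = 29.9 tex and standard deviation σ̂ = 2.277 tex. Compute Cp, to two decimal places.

Cp = (USL − LSL) / (6σ̂) = (34.0 − 25.6) / (6 × 2.277) = 8.4000 / 13.6620 = 0.6148

0.61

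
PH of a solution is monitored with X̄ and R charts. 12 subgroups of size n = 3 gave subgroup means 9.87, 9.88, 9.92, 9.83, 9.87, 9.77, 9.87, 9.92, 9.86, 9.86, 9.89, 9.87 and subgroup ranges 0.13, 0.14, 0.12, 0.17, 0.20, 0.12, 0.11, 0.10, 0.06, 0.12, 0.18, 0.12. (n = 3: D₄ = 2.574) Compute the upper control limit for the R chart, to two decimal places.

0.34

R̄ = (0.13 + 0.14 + 0.12 + 0.17 + 0.20 + 0.12 + 0.11 + 0.10 + 0.06 + 0.12 + 0.18 + 0.12) / 12 = 1.5700 / 12 = 0.1308
UCL_R = D₄·R̄ = 2.574 × 0.1308 = 0.3368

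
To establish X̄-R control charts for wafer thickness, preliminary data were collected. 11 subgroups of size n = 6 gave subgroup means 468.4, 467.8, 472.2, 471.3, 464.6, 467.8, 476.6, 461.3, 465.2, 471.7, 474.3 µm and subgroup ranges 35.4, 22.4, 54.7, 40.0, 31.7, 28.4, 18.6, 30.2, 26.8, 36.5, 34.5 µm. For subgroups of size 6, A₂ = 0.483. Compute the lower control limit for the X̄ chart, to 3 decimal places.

X̄̄ = (468.4 + 467.8 + 472.2 + 471.3 + 464.6 + 467.8 + 476.6 + 461.3 + 465.2 + 471.7 + 474.3) / 11 = 5161.2000 / 11 = 469.2000
R̄ = (35.4 + 22.4 + 54.7 + 40.0 + 31.7 + 28.4 + 18.6 + 30.2 + 26.8 + 36.5 + 34.5) / 11 = 359.2000 / 11 = 32.6545
LCL = X̄̄ − A₂·R̄ = 469.2000 − 0.483 × 32.6545 = 453.4279

453.428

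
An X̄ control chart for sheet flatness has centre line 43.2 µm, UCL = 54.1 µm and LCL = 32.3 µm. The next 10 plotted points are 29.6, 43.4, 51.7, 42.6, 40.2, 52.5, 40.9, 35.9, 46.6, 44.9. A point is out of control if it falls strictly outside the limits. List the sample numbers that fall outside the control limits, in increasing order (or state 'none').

Compare each point to [32.3, 54.1]: sample 1 = 29.6 < LCL.

1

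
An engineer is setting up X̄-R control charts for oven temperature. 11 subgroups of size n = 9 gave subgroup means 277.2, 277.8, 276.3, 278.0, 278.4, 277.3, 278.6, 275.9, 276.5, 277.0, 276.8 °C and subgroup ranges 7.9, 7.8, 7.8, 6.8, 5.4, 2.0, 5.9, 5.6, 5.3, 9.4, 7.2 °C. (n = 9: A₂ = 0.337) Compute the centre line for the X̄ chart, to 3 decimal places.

277.255

X̄̄ = (277.2 + 277.8 + 276.3 + 278.0 + 278.4 + 277.3 + 278.6 + 275.9 + 276.5 + 277.0 + 276.8) / 11 = 3049.8000 / 11 = 277.2545
CL = X̄̄ = 277.2545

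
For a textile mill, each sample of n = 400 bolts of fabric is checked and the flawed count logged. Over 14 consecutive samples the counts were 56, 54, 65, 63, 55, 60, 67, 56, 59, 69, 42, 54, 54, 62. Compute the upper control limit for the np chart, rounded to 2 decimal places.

p̄ = Σdᵢ / (k·n) = 816 / (14 × 400) = 0.14571
UCL = np̄ + 3·√(np̄(1−p̄)) = 58.2857 + 3 × √(58.2857×0.85429) = 58.2857 + 3 × 7.0564 = 79.4549

79.45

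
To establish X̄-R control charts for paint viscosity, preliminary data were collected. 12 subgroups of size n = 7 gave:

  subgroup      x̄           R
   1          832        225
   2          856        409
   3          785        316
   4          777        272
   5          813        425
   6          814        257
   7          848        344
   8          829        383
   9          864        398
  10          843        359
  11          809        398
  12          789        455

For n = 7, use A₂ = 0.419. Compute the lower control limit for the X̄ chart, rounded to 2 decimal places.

X̄̄ = (832 + 856 + 785 + 777 + 813 + 814 + 848 + 829 + 864 + 843 + 809 + 789) / 12 = 9859.0000 / 12 = 821.5833
R̄ = (225 + 409 + 316 + 272 + 425 + 257 + 344 + 383 + 398 + 359 + 398 + 455) / 12 = 4241.0000 / 12 = 353.4167
LCL = X̄̄ − A₂·R̄ = 821.5833 − 0.419 × 353.4167 = 673.5018

673.50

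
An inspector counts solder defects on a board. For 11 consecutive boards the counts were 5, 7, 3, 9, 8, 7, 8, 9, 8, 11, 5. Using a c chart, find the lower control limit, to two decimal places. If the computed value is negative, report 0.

c̄ = (5 + 7 + 3 + 9 + 8 + 7 + 8 + 9 + 8 + 11 + 5) / 11 = 80 / 11 = 7.2727
LCL = c̄ − 3√c̄ = 7.2727 − 3 × 2.6968 = -0.8177 → 0 (cannot be negative)

0.00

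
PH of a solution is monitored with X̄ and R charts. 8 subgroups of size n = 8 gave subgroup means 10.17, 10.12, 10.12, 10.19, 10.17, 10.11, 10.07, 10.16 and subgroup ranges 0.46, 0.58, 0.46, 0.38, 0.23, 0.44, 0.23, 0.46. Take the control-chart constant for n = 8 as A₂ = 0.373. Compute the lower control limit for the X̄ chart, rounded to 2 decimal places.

X̄̄ = (10.17 + 10.12 + 10.12 + 10.19 + 10.17 + 10.11 + 10.07 + 10.16) / 8 = 81.1100 / 8 = 10.1387
R̄ = (0.46 + 0.58 + 0.46 + 0.38 + 0.23 + 0.44 + 0.23 + 0.46) / 8 = 3.2400 / 8 = 0.4050
LCL = X̄̄ − A₂·R̄ = 10.1387 − 0.373 × 0.4050 = 9.9877

9.99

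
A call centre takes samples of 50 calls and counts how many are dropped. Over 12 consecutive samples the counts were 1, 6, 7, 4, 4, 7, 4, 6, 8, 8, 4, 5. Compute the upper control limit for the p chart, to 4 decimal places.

p̄ = Σdᵢ / (k·n) = 64 / (12 × 50) = 0.10667
UCL = p̄ + 3·√(p̄(1−p̄)/n) = 0.10667 + 3 × √(0.10667×0.89333/50) = 0.10667 + 3 × 0.04366 = 0.23763

0.2376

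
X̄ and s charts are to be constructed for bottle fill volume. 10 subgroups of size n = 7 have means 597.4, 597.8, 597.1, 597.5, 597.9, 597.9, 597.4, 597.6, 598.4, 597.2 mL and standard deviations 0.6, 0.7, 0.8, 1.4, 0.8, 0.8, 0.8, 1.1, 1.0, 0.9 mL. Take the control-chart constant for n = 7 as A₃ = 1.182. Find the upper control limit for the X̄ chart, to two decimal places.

X̄̄ = (597.4 + 597.8 + 597.1 + 597.5 + 597.9 + 597.9 + 597.4 + 597.6 + 598.4 + 597.2) / 10 = 597.6200
s̄ = (0.6 + 0.7 + 0.8 + 1.4 + 0.8 + 0.8 + 0.8 + 1.1 + 1.0 + 0.9) / 10 = 0.8900
UCL = X̄̄ + A₃·s̄ = 597.6200 + 1.182 × 0.8900 = 598.6720

598.67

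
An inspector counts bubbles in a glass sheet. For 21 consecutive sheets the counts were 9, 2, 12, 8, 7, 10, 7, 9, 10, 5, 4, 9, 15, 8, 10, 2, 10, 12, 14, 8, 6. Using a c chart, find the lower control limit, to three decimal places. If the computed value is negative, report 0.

c̄ = (9 + 2 + 12 + 8 + 7 + 10 + 7 + 9 + 10 + 5 + 4 + 9 + 15 + 8 + 10 + 2 + 10 + 12 + 14 + 8 + 6) / 21 = 177 / 21 = 8.4286
LCL = c̄ − 3√c̄ = 8.4286 − 3 × 2.9032 = -0.2810 → 0 (cannot be negative)

0.000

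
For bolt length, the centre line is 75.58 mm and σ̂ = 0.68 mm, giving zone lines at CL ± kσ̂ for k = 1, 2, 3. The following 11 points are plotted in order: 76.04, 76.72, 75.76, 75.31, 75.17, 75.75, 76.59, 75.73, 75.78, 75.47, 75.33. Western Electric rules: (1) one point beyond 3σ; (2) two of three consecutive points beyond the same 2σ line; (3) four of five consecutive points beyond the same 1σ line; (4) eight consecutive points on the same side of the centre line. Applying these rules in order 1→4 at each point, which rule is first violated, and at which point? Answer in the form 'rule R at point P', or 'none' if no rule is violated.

Zone of each point (C = within 1σ̂, B = 1σ̂–2σ̂, A = 2σ̂–3σ̂, * = beyond 3σ̂; sign = side of CL): 1:+C, 2:+B, 3:+C, 4:-C, 5:-C, 6:+C, 7:+B, 8:+C, 9:+C, 10:-C, 11:-C
No rule fires across all 11 points.

none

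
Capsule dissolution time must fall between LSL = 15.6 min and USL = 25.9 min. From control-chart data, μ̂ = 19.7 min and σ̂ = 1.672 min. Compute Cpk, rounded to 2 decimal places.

0.82

Cpu = (USL − μ̂) / (3σ̂) = (25.9 − 19.7) / (3 × 1.672) = 1.2360; Cpl = (μ̂ − LSL) / (3σ̂) = (19.7 − 15.6) / (3 × 1.672) = 0.8174; Cpk = min(Cpu, Cpl) = 0.8174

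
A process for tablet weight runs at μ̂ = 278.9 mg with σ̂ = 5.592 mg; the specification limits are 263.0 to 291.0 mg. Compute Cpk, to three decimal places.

Cpu = (USL − μ̂) / (3σ̂) = (291.0 − 278.9) / (3 × 5.592) = 0.7213; Cpl = (μ̂ − LSL) / (3σ̂) = (278.9 − 263.0) / (3 × 5.592) = 0.9478; Cpk = min(Cpu, Cpl) = 0.7213

0.721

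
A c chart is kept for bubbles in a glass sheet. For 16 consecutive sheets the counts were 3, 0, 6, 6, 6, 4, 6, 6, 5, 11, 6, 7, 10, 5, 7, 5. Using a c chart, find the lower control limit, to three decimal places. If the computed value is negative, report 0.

c̄ = (3 + 0 + 6 + 6 + 6 + 4 + 6 + 6 + 5 + 11 + 6 + 7 + 10 + 5 + 7 + 5) / 16 = 93 / 16 = 5.8125
LCL = c̄ − 3√c̄ = 5.8125 − 3 × 2.4109 = -1.4202 → 0 (cannot be negative)

0.000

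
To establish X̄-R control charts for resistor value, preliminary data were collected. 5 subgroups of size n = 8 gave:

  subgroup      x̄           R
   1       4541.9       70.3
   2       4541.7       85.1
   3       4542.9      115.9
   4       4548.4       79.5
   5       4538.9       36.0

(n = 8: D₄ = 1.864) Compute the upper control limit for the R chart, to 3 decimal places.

144.199

R̄ = (70.3 + 85.1 + 115.9 + 79.5 + 36.0) / 5 = 386.8000 / 5 = 77.3600
UCL_R = D₄·R̄ = 1.864 × 77.3600 = 144.1990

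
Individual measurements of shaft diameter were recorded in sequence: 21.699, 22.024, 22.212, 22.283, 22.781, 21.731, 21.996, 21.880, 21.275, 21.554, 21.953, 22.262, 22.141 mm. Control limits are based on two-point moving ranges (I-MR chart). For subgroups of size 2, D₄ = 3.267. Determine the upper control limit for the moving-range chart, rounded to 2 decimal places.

1.15

Moving ranges: 0.325, 0.188, 0.071, 0.498, 1.050, 0.265, 0.116, 0.605, 0.279, 0.399, 0.309, 0.121; M̄R̄ = 4.2260 / 12 = 0.3522
UCL_MR = D₄·M̄R̄ = 3.267 × 0.3522 = 1.1505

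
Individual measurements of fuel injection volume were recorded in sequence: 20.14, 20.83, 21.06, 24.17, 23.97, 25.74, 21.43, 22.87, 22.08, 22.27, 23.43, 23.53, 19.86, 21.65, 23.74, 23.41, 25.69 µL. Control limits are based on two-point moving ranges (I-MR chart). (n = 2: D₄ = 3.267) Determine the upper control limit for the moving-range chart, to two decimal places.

4.93

Moving ranges: 0.69, 0.23, 3.11, 0.20, 1.77, 4.31, 1.44, 0.79, 0.19, 1.16, 0.10, 3.67, 1.79, 2.09, 0.33, 2.28; M̄R̄ = 24.1500 / 16 = 1.5094
UCL_MR = D₄·M̄R̄ = 3.267 × 1.5094 = 4.9311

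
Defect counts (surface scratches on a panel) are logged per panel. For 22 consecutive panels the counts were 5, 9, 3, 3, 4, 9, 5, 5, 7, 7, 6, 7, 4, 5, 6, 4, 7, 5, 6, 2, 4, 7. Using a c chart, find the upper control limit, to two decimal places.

12.46

c̄ = (5 + 9 + 3 + 3 + 4 + 9 + 5 + 5 + 7 + 7 + 6 + 7 + 4 + 5 + 6 + 4 + 7 + 5 + 6 + 2 + 4 + 7) / 22 = 120 / 22 = 5.4545
UCL = c̄ + 3√c̄ = 5.4545 + 3 × √5.4545 = 5.4545 + 3 × 2.3355 = 12.4610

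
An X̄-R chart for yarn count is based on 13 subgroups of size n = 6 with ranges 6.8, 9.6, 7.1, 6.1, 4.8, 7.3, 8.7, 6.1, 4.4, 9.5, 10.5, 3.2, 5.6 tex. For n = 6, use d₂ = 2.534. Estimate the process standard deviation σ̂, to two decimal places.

R̄ = (6.8 + 9.6 + 7.1 + 6.1 + 4.8 + 7.3 + 8.7 + 6.1 + 4.4 + 9.5 + 10.5 + 3.2 + 5.6) / 13 = 6.9000
σ̂ = R̄ / d₂ = 6.9000 / 2.534 = 2.7230

2.72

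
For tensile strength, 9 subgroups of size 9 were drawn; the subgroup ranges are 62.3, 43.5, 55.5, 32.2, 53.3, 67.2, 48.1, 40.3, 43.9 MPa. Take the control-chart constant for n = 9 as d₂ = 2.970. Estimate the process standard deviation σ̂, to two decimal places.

R̄ = (62.3 + 43.5 + 55.5 + 32.2 + 53.3 + 67.2 + 48.1 + 40.3 + 43.9) / 9 = 49.5889
σ̂ = R̄ / d₂ = 49.5889 / 2.970 = 16.6966

16.70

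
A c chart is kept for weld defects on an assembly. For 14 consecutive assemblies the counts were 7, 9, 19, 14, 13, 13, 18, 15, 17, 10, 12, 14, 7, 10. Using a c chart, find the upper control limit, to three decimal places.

23.411

c̄ = (7 + 9 + 19 + 14 + 13 + 13 + 18 + 15 + 17 + 10 + 12 + 14 + 7 + 10) / 14 = 178 / 14 = 12.7143
UCL = c̄ + 3√c̄ = 12.7143 + 3 × √12.7143 = 12.7143 + 3 × 3.5657 = 23.4114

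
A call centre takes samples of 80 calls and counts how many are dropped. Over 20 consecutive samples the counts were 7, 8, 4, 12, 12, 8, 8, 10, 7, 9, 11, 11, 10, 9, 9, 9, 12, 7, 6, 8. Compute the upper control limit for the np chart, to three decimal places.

17.267

p̄ = Σdᵢ / (k·n) = 177 / (20 × 80) = 0.11063
UCL = np̄ + 3·√(np̄(1−p̄)) = 8.8500 + 3 × √(8.8500×0.88938) = 8.8500 + 3 × 2.8055 = 17.2666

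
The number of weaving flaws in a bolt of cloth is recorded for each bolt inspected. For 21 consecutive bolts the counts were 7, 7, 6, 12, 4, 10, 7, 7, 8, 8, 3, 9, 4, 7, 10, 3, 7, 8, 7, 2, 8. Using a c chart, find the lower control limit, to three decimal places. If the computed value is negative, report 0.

0.000

c̄ = (7 + 7 + 6 + 12 + 4 + 10 + 7 + 7 + 8 + 8 + 3 + 9 + 4 + 7 + 10 + 3 + 7 + 8 + 7 + 2 + 8) / 21 = 144 / 21 = 6.8571
LCL = c̄ − 3√c̄ = 6.8571 − 3 × 2.6186 = -0.9987 → 0 (cannot be negative)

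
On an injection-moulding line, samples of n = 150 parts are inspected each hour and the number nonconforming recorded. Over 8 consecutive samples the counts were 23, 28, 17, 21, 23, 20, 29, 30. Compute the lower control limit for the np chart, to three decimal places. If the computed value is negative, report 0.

p̄ = Σdᵢ / (k·n) = 191 / (8 × 150) = 0.15917
LCL = np̄ − 3·√(np̄(1−p̄)) = 23.8750 − 3 × 4.4805 = 10.4335

10.433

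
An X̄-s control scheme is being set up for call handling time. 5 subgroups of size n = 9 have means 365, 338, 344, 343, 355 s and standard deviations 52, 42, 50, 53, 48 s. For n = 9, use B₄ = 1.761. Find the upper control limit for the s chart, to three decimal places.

s̄ = (52 + 42 + 50 + 53 + 48) / 5 = 49.0000
UCL_s = B₄·s̄ = 1.761 × 49.0000 = 86.2890

86.289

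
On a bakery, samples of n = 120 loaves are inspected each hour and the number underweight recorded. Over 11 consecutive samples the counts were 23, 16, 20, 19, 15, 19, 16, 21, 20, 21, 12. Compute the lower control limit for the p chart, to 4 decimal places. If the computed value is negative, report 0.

0.0544

p̄ = Σdᵢ / (k·n) = 202 / (11 × 120) = 0.15303
LCL = p̄ − 3·√(p̄(1−p̄)/n) = 0.15303 − 3 × 0.03286 = 0.05444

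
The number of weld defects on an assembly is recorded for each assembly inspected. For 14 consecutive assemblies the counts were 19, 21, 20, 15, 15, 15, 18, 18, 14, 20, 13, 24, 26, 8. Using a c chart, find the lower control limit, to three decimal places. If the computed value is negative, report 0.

c̄ = (19 + 21 + 20 + 15 + 15 + 15 + 18 + 18 + 14 + 20 + 13 + 24 + 26 + 8) / 14 = 246 / 14 = 17.5714
LCL = c̄ − 3√c̄ = 17.5714 − 3 × 4.1918 = 4.9959

4.996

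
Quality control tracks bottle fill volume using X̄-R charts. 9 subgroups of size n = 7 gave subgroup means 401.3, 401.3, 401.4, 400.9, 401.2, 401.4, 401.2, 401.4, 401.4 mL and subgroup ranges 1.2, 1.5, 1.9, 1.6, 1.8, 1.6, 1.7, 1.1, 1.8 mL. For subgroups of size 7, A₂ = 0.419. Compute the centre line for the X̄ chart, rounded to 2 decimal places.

401.28

X̄̄ = (401.3 + 401.3 + 401.4 + 400.9 + 401.2 + 401.4 + 401.2 + 401.4 + 401.4) / 9 = 3611.5000 / 9 = 401.2778
CL = X̄̄ = 401.2778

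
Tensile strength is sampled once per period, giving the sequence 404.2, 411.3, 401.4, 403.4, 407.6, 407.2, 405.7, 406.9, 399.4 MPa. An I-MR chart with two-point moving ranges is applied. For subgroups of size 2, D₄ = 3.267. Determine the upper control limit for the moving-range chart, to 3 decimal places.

Moving ranges: 7.1, 9.9, 2.0, 4.2, 0.4, 1.5, 1.2, 7.5; M̄R̄ = 33.8000 / 8 = 4.2250
UCL_MR = D₄·M̄R̄ = 3.267 × 4.2250 = 13.8031

13.803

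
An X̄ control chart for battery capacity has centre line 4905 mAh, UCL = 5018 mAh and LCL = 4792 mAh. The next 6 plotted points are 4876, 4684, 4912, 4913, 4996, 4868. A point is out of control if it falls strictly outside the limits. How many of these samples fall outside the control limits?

1

Compare each point to [4792, 5018]: sample 2 = 4684 < LCL.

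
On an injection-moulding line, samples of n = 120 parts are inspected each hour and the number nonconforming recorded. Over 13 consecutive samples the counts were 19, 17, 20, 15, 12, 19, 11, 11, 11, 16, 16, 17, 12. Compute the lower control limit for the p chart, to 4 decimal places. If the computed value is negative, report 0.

0.0349

p̄ = Σdᵢ / (k·n) = 196 / (13 × 120) = 0.12564
LCL = p̄ − 3·√(p̄(1−p̄)/n) = 0.12564 − 3 × 0.03026 = 0.03487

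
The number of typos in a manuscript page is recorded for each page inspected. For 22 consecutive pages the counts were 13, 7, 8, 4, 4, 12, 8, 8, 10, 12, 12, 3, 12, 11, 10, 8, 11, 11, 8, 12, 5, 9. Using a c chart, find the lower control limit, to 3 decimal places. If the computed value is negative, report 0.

c̄ = (13 + 7 + 8 + 4 + 4 + 12 + 8 + 8 + 10 + 12 + 12 + 3 + 12 + 11 + 10 + 8 + 11 + 11 + 8 + 12 + 5 + 9) / 22 = 198 / 22 = 9.0000
LCL = c̄ − 3√c̄ = 9.0000 − 3 × 3.0000 = 0.0000

0.000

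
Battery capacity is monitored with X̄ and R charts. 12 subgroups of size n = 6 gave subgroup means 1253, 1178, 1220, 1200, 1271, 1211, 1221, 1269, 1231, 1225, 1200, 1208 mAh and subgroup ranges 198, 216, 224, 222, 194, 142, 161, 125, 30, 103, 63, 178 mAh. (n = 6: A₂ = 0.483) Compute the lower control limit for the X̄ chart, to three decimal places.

1149.213

X̄̄ = (1253 + 1178 + 1220 + 1200 + 1271 + 1211 + 1221 + 1269 + 1231 + 1225 + 1200 + 1208) / 12 = 14687.0000 / 12 = 1223.9167
R̄ = (198 + 216 + 224 + 222 + 194 + 142 + 161 + 125 + 30 + 103 + 63 + 178) / 12 = 1856.0000 / 12 = 154.6667
LCL = X̄̄ − A₂·R̄ = 1223.9167 − 0.483 × 154.6667 = 1149.2127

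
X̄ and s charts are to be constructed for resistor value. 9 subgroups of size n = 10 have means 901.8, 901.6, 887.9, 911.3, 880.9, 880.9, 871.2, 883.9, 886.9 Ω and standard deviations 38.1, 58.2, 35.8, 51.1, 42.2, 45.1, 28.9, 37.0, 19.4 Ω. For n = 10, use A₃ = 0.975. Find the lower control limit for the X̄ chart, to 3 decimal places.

X̄̄ = (901.8 + 901.6 + 887.9 + 911.3 + 880.9 + 880.9 + 871.2 + 883.9 + 886.9) / 9 = 889.6000
s̄ = (38.1 + 58.2 + 35.8 + 51.1 + 42.2 + 45.1 + 28.9 + 37.0 + 19.4) / 9 = 39.5333
LCL = X̄̄ − A₃·s̄ = 889.6000 − 0.975 × 39.5333 = 851.0550

851.055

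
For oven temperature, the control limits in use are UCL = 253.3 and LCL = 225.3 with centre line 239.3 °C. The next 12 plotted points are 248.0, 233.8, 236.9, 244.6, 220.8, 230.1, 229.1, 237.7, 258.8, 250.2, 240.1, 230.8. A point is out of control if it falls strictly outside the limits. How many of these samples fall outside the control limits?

2

Compare each point to [225.3, 253.3]: sample 5 = 220.8 < LCL; sample 9 = 258.8 > UCL.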